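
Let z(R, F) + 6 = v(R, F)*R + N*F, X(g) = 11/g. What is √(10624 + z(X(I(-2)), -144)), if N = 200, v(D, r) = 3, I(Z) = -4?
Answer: I*√72761/2 ≈ 134.87*I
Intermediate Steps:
z(R, F) = -6 + 3*R + 200*F (z(R, F) = -6 + (3*R + 200*F) = -6 + 3*R + 200*F)
√(10624 + z(X(I(-2)), -144)) = √(10624 + (-6 + 3*(11/(-4)) + 200*(-144))) = √(10624 + (-6 + 3*(11*(-¼)) - 28800)) = √(10624 + (-6 + 3*(-11/4) - 28800)) = √(10624 + (-6 - 33/4 - 28800)) = √(10624 - 115257/4) = √(-72761/4) = I*√72761/2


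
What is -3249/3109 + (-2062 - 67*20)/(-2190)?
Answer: 576918/1134785 ≈ 0.50839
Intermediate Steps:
-3249/3109 + (-2062 - 67*20)/(-2190) = -3249*1/3109 + (-2062 - 1340)*(-1/2190) = -3249/3109 - 3402*(-1/2190) = -3249/3109 + 567/365 = 576918/1134785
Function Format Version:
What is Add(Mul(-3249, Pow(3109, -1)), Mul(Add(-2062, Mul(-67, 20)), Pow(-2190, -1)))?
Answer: Rational(576918, 1134785) ≈ 0.50839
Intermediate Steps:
Add(Mul(-3249, Pow(3109, -1)), Mul(Add(-2062, Mul(-67, 20)), Pow(-2190, -1))) = Add(Mul(-3249, Rational(1, 3109)), Mul(Add(-2062, -1340), Rational(-1, 2190))) = Add(Rational(-3249, 3109), Mul(-3402, Rational(-1, 2190))) = Add(Rational(-3249, 3109), Rational(567, 365)) = Rational(576918, 1134785)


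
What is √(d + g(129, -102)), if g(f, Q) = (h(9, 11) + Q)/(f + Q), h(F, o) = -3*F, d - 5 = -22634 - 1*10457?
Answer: I*√297817/3 ≈ 181.91*I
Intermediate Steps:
d = -33086 (d = 5 + (-22634 - 1*10457) = 5 + (-22634 - 10457) = 5 - 33091 = -33086)
g(f, Q) = (-27 + Q)/(Q + f) (g(f, Q) = (-3*9 + Q)/(f + Q) = (-27 + Q)/(Q + f))
√(d + g(129, -102)) = √(-33086 + (-27 - 102)/(-102 + 129)) = √(-33086 - 129/27) = √(-33086 + (1/27)*(-129)) = √(-33086 - 43/9) = √(-297817/9) = I*√297817/3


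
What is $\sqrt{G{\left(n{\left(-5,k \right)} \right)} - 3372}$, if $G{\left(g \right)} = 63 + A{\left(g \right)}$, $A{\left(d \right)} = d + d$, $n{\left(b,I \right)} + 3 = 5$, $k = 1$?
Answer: $i \sqrt{3305} \approx 57.489 i$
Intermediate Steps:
$n{\left(b,I \right)} = 2$ ($n{\left(b,I \right)} = -3 + 5 = 2$)
$A{\left(d \right)} = 2 d$
$G{\left(g \right)} = 63 + 2 g$
$\sqrt{G{\left(n{\left(-5,k \right)} \right)} - 3372} = \sqrt{\left(63 + 2 \cdot 2\right) - 3372} = \sqrt{\left(63 + 4\right) - 3372} = \sqrt{67 - 3372} = \sqrt{-3305} = i \sqrt{3305}$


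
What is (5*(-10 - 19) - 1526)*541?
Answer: -904011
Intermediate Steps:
(5*(-10 - 19) - 1526)*541 = (5*(-29) - 1526)*541 = (-145 - 1526)*541 = -1671*541 = -904011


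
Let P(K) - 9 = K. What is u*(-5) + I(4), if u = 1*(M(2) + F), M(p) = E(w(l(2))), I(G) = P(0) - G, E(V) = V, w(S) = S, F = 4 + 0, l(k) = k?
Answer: -25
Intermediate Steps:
P(K) = 9 + K
F = 4
I(G) = 9 - G (I(G) = (9 + 0) - G = 9 - G)
M(p) = 2
u = 6 (u = 1*(2 + 4) = 1*6 = 6)
u*(-5) + I(4) = 6*(-5) + (9 - 1*4) = -30 + (9 - 4) = -30 + 5 = -25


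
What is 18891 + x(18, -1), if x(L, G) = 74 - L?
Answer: 18947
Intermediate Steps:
18891 + x(18, -1) = 18891 + (74 - 1*18) = 18891 + (74 - 18) = 18891 + 56 = 18947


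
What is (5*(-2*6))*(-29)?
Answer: 1740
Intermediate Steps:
(5*(-2*6))*(-29) = (5*(-12))*(-29) = -60*(-29) = 1740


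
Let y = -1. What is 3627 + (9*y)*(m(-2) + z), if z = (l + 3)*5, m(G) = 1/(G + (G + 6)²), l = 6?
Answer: 45099/14 ≈ 3221.4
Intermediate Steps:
m(G) = 1/(G + (6 + G)²)
z = 45 (z = (6 + 3)*5 = 9*5 = 45)
3627 + (9*y)*(m(-2) + z) = 3627 + (9*(-1))*(1/(-2 + (6 - 2)²) + 45) = 3627 - 9*(1/(-2 + 4²) + 45) = 3627 - 9*(1/(-2 + 16) + 45) = 3627 - 9*(1/14 + 45) = 3627 - 9*631/14 = 3627 - 5679/14 = 45099/14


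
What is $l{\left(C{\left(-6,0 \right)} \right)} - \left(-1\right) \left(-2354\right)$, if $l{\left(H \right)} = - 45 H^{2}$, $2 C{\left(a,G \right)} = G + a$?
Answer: $-2759$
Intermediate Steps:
$C{\left(a,G \right)} = \frac{G}{2} + \frac{a}{2}$ ($C{\left(a,G \right)} = \frac{G + a}{2} = \frac{G}{2} + \frac{a}{2}$)
$l{\left(C{\left(-6,0 \right)} \right)} - \left(-1\right) \left(-2354\right) = - 45 \left(\frac{1}{2} \cdot 0 + \frac{1}{2} \left(-6\right)\right)^{2} - \left(-1\right) \left(-2354\right) = - 45 \left(0 - 3\right)^{2} - 2354 = - 45 \left(-3\right)^{2} - 2354 = \left(-45\right) 9 - 2354 = -405 - 2354 = -2759$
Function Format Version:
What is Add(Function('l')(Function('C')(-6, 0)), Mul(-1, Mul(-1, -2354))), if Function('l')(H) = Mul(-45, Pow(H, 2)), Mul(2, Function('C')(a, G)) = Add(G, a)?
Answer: -2759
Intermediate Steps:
Function('C')(a, G) = Add(Mul(Rational(1, 2), G), Mul(Rational(1, 2), a)) (Function('C')(a, G) = Mul(Rational(1, 2), Add(G, a)) = Add(Mul(Rational(1, 2), G), Mul(Rational(1, 2), a)))
Add(Function('l')(Function('C')(-6, 0)), Mul(-1, Mul(-1, -2354))) = Add(Mul(-45, Pow(Add(Mul(Rational(1, 2), 0), Mul(Rational(1, 2), -6)), 2)), Mul(-1, Mul(-1, -2354))) = Add(Mul(-45, Pow(Add(0, -3), 2)), Mul(-1, 2354)) = Add(Mul(-45, Pow(-3, 2)), -2354) = Add(Mul(-45, 9), -2354) = Add(-405, -2354) = -2759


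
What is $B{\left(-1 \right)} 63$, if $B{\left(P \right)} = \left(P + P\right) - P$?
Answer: $-63$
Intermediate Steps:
$B{\left(P \right)} = P$ ($B{\left(P \right)} = 2 P - P = P$)
$B{\left(-1 \right)} 63 = \left(-1\right) 63 = -63$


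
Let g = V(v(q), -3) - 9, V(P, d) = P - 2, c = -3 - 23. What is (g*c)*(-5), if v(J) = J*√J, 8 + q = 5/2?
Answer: -1430 - 715*I*√22/2 ≈ -1430.0 - 1676.8*I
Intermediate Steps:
q = -11/2 (q = -8 + 5/2 = -11/2 ≈ -5.5000)
c = -26
v(J) = J^(3/2)
V(P, d) = -2 + P
g = -11 - 11*I*√22/4 (g = (-2 + (-11/2)^(3/2)) - 9 = (-2 - 11*I*√22/4) - 9 = -11 - 11*I*√22/4 ≈ -11.0 - 12.899*I)
(g*c)*(-5) = ((-11 - 11*I*√22/4)*(-26))*(-5) = (286 + 143*I*√22/2)*(-5) = -1430 - 715*I*√22/2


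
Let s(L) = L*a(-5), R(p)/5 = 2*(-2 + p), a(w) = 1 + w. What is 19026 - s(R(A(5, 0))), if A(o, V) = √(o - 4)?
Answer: 18986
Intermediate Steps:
A(o, V) = √(-4 + o)
R(p) = -20 + 10*p (R(p) = 5*(2*(-2 + p)) = 5*(-4 + 2*p) = -20 + 10*p)
s(L) = -4*L (s(L) = L*(1 - 5) = L*(-4) = -4*L)
19026 - s(R(A(5, 0))) = 19026 - (-4)*(-20 + 10*√(-4 + 5)) = 19026 - (-4)*(-20 + 10*√1) = 19026 - (-4)*(-20 + 10*1) = 19026 - (-4)*(-20 + 10) = 19026 - (-4)*(-10) = 19026 - 1*40 = 19026 - 40 = 18986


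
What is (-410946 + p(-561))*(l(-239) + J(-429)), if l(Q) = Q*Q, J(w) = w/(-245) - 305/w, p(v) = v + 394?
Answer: -2468306612227223/105105 ≈ -2.3484e+10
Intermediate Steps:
p(v) = 394 + v
J(w) = -305/w - w/245 (J(w) = w*(-1/245) - 305/w = -w/245 - 305/w = -305/w - w/245)
l(Q) = Q²
(-410946 + p(-561))*(l(-239) + J(-429)) = (-410946 + (394 - 561))*((-239)² + (-305/(-429) - 1/245*(-429))) = (-410946 - 167)*(57121 + (-305*(-1/429) + 429/245)) = -411113*(57121 + (305/429 + 429/245)) = -411113*(57121 + 258766/105105) = -411113*6003961471/105105 = -2468306612227223/105105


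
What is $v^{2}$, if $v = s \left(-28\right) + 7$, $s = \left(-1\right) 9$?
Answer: $67081$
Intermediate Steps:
$s = -9$
$v = 259$ ($v = \left(-9\right) \left(-28\right) + 7 = 252 + 7 = 259$)
$v^{2} = 259^{2} = 67081$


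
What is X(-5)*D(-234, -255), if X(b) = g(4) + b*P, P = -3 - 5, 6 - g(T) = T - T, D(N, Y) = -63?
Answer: -2898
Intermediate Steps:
g(T) = 6 (g(T) = 6 - (T - T) = 6 - 1*0 = 6 + 0 = 6)
P = -8
X(b) = 6 - 8*b (X(b) = 6 + b*(-8) = 6 - 8*b)
X(-5)*D(-234, -255) = (6 - 8*(-5))*(-63) = (6 + 40)*(-63) = 46*(-63) = -2898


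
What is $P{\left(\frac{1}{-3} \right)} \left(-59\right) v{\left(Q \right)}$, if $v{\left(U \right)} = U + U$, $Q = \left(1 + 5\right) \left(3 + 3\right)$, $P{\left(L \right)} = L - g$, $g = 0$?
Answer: $1416$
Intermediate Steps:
$P{\left(L \right)} = L$ ($P{\left(L \right)} = L - 0 = L + 0 = L$)
$Q = 36$ ($Q = 6 \cdot 6 = 36$)
$v{\left(U \right)} = 2 U$
$P{\left(\frac{1}{-3} \right)} \left(-59\right) v{\left(Q \right)} = \frac{1}{-3} \left(-59\right) 2 \cdot 36 = \left(- \frac{1}{3}\right) \left(-59\right) 72 = \frac{59}{3} \cdot 72 = 1416$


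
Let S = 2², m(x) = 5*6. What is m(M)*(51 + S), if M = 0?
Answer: 1650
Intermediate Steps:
m(x) = 30
S = 4
m(M)*(51 + S) = 30*(51 + 4) = 30*55 = 1650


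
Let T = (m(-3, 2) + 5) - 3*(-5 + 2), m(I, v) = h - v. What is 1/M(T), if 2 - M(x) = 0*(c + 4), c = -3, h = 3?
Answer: ½ ≈ 0.50000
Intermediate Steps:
m(I, v) = 3 - v
T = 15 (T = ((3 - 1*2) + 5) - 3*(-5 + 2) = ((3 - 2) + 5) - 3*(-3) = (1 + 5) + 9 = 6 + 9 = 15)
M(x) = 2 (M(x) = 2 - 0*(-3 + 4) = 2 - 0 = 2 - 1*0 = 2 + 0 = 2)
1/M(T) = 1/2 = ½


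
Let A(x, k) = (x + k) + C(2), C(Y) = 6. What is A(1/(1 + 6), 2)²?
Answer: 3249/49 ≈ 66.306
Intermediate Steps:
A(x, k) = 6 + k + x (A(x, k) = (x + k) + 6 = (k + x) + 6 = 6 + k + x)
A(1/(1 + 6), 2)² = (6 + 2 + 1/(1 + 6))² = (6 + 2 + 1/7)² = (6 + 2 + ⅐)² = (57/7)² = 3249/49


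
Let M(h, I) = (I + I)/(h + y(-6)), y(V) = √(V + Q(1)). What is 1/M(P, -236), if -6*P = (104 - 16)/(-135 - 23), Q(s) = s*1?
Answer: -11/55932 - I*√5/472 ≈ -0.00019667 - 0.0047374*I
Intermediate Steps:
Q(s) = s
y(V) = √(1 + V) (y(V) = √(V + 1) = √(1 + V))
P = 22/237 (P = -(104 - 16)/(6*(-135 - 23)) = -44/(3*(-158)) = -44*(-1)/(3*158) = -⅙*(-44/79) = 22/237 ≈ 0.092827)
M(h, I) = 2*I/(h + I*√5) (M(h, I) = (I + I)/(h + √(1 - 6)) = (2*I)/(h + √(-5)) = (2*I)/(h + I*√5) = 2*I/(h + I*√5))
1/M(P, -236) = 1/(2*(-236)/(22/237 + I*√5)) = 1/(-472/(22/237 + I*√5)) = -11/55932 - I*√5/472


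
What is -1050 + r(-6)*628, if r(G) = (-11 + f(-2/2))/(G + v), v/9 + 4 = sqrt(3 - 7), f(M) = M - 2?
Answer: -75964/87 + 2198*I/29 ≈ -873.15 + 75.793*I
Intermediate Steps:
f(M) = -2 + M
v = -36 + 18*I (v = -36 + 9*sqrt(3 - 7) = -36 + 9*sqrt(-4) = -36 + 9*(2*I) = -36 + 18*I ≈ -36.0 + 18.0*I)
r(G) = -14/(-36 + G + 18*I) (r(G) = (-11 + (-2 - 2/2))/(G + (-36 + 18*I)) = (-11 + (-2 - 2*1/2))/(-36 + G + 18*I) = (-11 + (-2 - 1))/(-36 + G + 18*I) = (-11 - 3)/(-36 + G + 18*I) = -14/(-36 + G + 18*I))
-1050 + r(-6)*628 = -1050 - 14/(-36 - 6 + 18*I)*628 = -1050 - 14*(-42 - 18*I)/2088*628 = -1050 - 7*(-42 - 18*I)/1044*628 = -1050 - 1099*(-42 - 18*I)/261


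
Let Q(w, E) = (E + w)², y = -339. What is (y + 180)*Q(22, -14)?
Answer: -10176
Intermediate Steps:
(y + 180)*Q(22, -14) = (-339 + 180)*(-14 + 22)² = -159*8² = -159*64 = -10176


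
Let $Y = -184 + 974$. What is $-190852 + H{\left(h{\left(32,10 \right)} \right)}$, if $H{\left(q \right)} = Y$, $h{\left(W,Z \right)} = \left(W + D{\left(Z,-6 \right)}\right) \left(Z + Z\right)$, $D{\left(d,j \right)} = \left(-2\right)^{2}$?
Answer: $-190062$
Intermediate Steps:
$D{\left(d,j \right)} = 4$
$Y = 790$
$h{\left(W,Z \right)} = 2 Z \left(4 + W\right)$ ($h{\left(W,Z \right)} = \left(W + 4\right) \left(Z + Z\right) = \left(4 + W\right) 2 Z = 2 Z \left(4 + W\right)$)
$H{\left(q \right)} = 790$
$-190852 + H{\left(h{\left(32,10 \right)} \right)} = -190852 + 790 = -190062$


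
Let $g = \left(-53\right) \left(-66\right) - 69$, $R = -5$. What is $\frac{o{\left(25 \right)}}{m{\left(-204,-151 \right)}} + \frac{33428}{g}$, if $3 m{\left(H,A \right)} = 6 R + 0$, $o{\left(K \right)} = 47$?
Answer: $\frac{173117}{34290} \approx 5.0486$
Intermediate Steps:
$m{\left(H,A \right)} = -10$ ($m{\left(H,A \right)} = \frac{6 \left(-5\right) + 0}{3} = \frac{-30 + 0}{3} = \frac{1}{3} \left(-30\right) = -10$)
$g = 3429$ ($g = 3498 - 69 = 3429$)
$\frac{o{\left(25 \right)}}{m{\left(-204,-151 \right)}} + \frac{33428}{g} = \frac{47}{-10} + \frac{33428}{3429} = 47 \left(- \frac{1}{10}\right) + 33428 \cdot \frac{1}{3429} = - \frac{47}{10} + \frac{33428}{3429} = \frac{173117}{34290}$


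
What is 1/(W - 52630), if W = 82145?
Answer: 1/29515 ≈ 3.3881e-5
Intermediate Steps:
1/(W - 52630) = 1/(82145 - 52630) = 1/29515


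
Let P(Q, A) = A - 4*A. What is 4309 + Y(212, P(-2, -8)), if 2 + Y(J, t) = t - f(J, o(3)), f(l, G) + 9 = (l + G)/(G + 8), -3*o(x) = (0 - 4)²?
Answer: 8525/2 ≈ 4262.5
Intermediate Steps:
o(x) = -16/3 (o(x) = -(0 - 4)²/3 = -⅓*(-4)² = -⅓*16 = -16/3)
f(l, G) = -9 + (G + l)/(8 + G) (f(l, G) = -9 + (l + G)/(G + 8) = -9 + (G + l)/(8 + G))
P(Q, A) = -3*A
Y(J, t) = 9 + t - 3*J/8 (Y(J, t) = -2 + (t - (-72 + J - 8*(-16/3))/(8 - 16/3)) = -2 + (t - (-72 + J + 128/3)/8/3) = -2 + (t - 3*(-88/3 + J)/8) = -2 + (t - (-11 + 3*J/8)) = -2 + (t + (11 - 3*J/8)) = -2 + (11 + t - 3*J/8) = 9 + t - 3*J/8)
4309 + Y(212, P(-2, -8)) = 4309 + (9 - 3*(-8) - 3/8*212) = 4309 + (9 + 24 - 159/2) = 4309 - 93/2 = 8525/2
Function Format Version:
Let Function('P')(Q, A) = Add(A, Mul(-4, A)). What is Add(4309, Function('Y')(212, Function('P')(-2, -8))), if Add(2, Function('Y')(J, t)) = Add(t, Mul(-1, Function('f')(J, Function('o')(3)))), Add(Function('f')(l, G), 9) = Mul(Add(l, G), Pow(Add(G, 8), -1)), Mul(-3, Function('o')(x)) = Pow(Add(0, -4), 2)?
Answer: Rational(8525, 2) ≈ 4262.5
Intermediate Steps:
Function('o')(x) = Rational(-16, 3) (Function('o')(x) = Mul(Rational(-1, 3), Pow(Add(0, -4), 2)) = Mul(Rational(-1, 3), Pow(-4, 2)) = Mul(Rational(-1, 3), 16) = Rational(-16, 3))
Function('f')(l, G) = Add(-9, Mul(Pow(Add(8, G), -1), Add(G, l))) (Function('f')(l, G) = Add(-9, Mul(Add(l, G), Pow(Add(G, 8), -1))) = Add(-9, Mul(Add(G, l), Pow(Add(8, G), -1))) = Add(-9, Mul(Pow(Add(8, G), -1), Add(G, l))))
Function('P')(Q, A) = Mul(-3, A)
Function('Y')(J, t) = Add(9, t, Mul(Rational(-3, 8), J)) (Function('Y')(J, t) = Add(-2, Add(t, Mul(-1, Mul(Pow(Add(8, Rational(-16, 3)), -1), Add(-72, J, Mul(-8, Rational(-16, 3))))))) = Add(-2, Add(t, Mul(-1, Mul(Pow(Rational(8, 3), -1), Add(-72, J, Rational(128, 3)))))) = Add(-2, Add(t, Mul(-1, Mul(Rational(3, 8), Add(Rational(-88, 3), J))))) = Add(-2, Add(t, Mul(-1, Add(-11, Mul(Rational(3, 8), J))))) = Add(-2, Add(t, Add(11, Mul(Rational(-3, 8), J)))) = Add(-2, Add(11, t, Mul(Rational(-3, 8), J))) = Add(9, t, Mul(Rational(-3, 8), J)))
Add(4309, Function('Y')(212, Function('P')(-2, -8))) = Add(4309, Add(9, Mul(-3, -8), Mul(Rational(-3, 8), 212))) = Add(4309, Add(9, 24, Rational(-159, 2))) = Add(4309, Rational(-93, 2)) = Rational(8525, 2)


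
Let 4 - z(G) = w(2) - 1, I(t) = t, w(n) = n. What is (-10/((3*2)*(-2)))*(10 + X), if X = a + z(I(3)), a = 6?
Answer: 95/6 ≈ 15.833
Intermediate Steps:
z(G) = 3 (z(G) = 4 - (2 - 1) = 4 - 1*1 = 4 - 1 = 3)
X = 9 (X = 6 + 3 = 9)
(-10/((3*2)*(-2)))*(10 + X) = (-10/((3*2)*(-2)))*(10 + 9) = -10/(6*(-2))*19 = -10/(-12)*19 = -10*(-1/12)*19 = (5/6)*19 = 95/6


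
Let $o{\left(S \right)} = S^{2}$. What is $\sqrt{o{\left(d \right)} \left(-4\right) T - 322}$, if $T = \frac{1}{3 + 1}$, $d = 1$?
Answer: $i \sqrt{323} \approx 17.972 i$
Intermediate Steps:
$T = \frac{1}{4} \approx 0.25$
$\sqrt{o{\left(d \right)} \left(-4\right) T - 322} = \sqrt{1^{2} \left(-4\right) \frac{1}{4} - 322} = \sqrt{1 \left(-4\right) \frac{1}{4} - 322} = \sqrt{\left(-4\right) \frac{1}{4} - 322} = \sqrt{-1 - 322} = \sqrt{-323} = i \sqrt{323}$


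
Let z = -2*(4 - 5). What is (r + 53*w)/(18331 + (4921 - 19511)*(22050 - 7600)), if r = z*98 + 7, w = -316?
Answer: 16545/210807169 ≈ 7.8484e-5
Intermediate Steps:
z = 2 (z = -2*(-1) = 2)
r = 203 (r = 2*98 + 7 = 196 + 7 = 203)
(r + 53*w)/(18331 + (4921 - 19511)*(22050 - 7600)) = (203 + 53*(-316))/(18331 + (4921 - 19511)*(22050 - 7600)) = (203 - 16748)/(18331 - 14590*14450) = -16545/(18331 - 210825500) = -16545/(-210807169) = -16545*(-1/210807169) = 16545/210807169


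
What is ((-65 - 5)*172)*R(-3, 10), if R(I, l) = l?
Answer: -120400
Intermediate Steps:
((-65 - 5)*172)*R(-3, 10) = ((-65 - 5)*172)*10 = -70*172*10 = -12040*10 = -120400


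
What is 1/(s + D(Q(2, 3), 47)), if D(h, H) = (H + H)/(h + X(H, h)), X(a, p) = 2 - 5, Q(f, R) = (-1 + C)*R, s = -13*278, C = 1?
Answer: -3/10936 ≈ -0.00027432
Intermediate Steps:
s = -3614
Q(f, R) = 0 (Q(f, R) = (-1 + 1)*R = 0*R = 0)
X(a, p) = -3
D(h, H) = 2*H/(-3 + h) (D(h, H) = (H + H)/(h - 3) = (2*H)/(-3 + h) = 2*H/(-3 + h))
1/(s + D(Q(2, 3), 47)) = 1/(-3614 + 2*47/(-3 + 0)) = 1/(-3614 + 2*47/(-3)) = 1/(-3614 + 2*47*(-⅓)) = 1/(-3614 - 94/3) = 1/(-10936/3) = -3/10936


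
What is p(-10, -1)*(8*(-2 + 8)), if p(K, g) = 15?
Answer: 720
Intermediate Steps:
p(-10, -1)*(8*(-2 + 8)) = 15*(8*(-2 + 8)) = 15*(8*6) = 15*48 = 720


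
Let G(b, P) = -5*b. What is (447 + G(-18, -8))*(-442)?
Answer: -237354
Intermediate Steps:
(447 + G(-18, -8))*(-442) = (447 - 5*(-18))*(-442) = (447 + 90)*(-442) = 537*(-442) = -237354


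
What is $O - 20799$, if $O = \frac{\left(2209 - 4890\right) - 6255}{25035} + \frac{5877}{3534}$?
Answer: $- \frac{613349575813}{29491230} \approx -20798.0$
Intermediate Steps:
$O = \frac{38516957}{29491230}$ ($O = \left(-2681 - 6255\right) \frac{1}{25035} + 5877 \cdot \frac{1}{3534} = \left(-8936\right) \frac{1}{25035} + \frac{1959}{1178} = - \frac{8936}{25035} + \frac{1959}{1178} = \frac{38516957}{29491230} \approx 1.306$)
$O - 20799 = \frac{38516957}{29491230} - 20799 = - \frac{613349575813}{29491230}$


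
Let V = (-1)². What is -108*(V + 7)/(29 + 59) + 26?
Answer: 178/11 ≈ 16.182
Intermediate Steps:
V = 1
-108*(V + 7)/(29 + 59) + 26 = -108*(1 + 7)/(29 + 59) + 26 = -864/88 + 26 = -108*1/11 + 26 = -108/11 + 26 = 178/11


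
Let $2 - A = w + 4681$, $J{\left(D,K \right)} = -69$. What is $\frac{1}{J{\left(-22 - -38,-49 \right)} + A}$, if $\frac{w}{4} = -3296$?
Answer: $\frac{1}{8436} \approx 0.00011854$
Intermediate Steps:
$w = -13184$ ($w = 4 \left(-3296\right) = -13184$)
$A = 8505$ ($A = 2 - \left(-13184 + 4681\right) = 2 - -8503 = 2 + 8503 = 8505$)
$\frac{1}{J{\left(-22 - -38,-49 \right)} + A} = \frac{1}{-69 + 8505} = \frac{1}{8436}$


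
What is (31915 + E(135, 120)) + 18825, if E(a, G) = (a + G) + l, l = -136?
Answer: 50859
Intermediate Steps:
E(a, G) = -136 + G + a (E(a, G) = (a + G) - 136 = (G + a) - 136 = -136 + G + a)
(31915 + E(135, 120)) + 18825 = (31915 + (-136 + 120 + 135)) + 18825 = (31915 + 119) + 18825 = 32034 + 18825 = 50859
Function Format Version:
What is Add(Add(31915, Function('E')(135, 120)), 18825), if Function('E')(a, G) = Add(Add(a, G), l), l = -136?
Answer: 50859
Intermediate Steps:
Function('E')(a, G) = Add(-136, G, a) (Function('E')(a, G) = Add(Add(a, G), -136) = Add(Add(G, a), -136) = Add(-136, G, a))
Add(Add(31915, Function('E')(135, 120)), 18825) = Add(Add(31915, Add(-136, 120, 135)), 18825) = Add(Add(31915, 119), 18825) = Add(32034, 18825) = 50859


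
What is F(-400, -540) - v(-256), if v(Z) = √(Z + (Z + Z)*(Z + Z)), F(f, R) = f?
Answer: -400 - 16*√1023 ≈ -911.75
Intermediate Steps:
v(Z) = √(Z + 4*Z²) (v(Z) = √(Z + (2*Z)*(2*Z)) = √(Z + 4*Z²))
F(-400, -540) - v(-256) = -400 - √(-256*(1 + 4*(-256))) = -400 - √(-256*(1 - 1024)) = -400 - √(-256*(-1023)) = -400 - √261888 = -400 - 16*√1023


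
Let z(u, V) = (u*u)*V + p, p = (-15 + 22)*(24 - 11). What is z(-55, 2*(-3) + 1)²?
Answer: 226021156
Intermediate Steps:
p = 91 (p = 7*13 = 91)
z(u, V) = 91 + V*u² (z(u, V) = (u*u)*V + 91 = u²*V + 91 = V*u² + 91 = 91 + V*u²)
z(-55, 2*(-3) + 1)² = (91 + (2*(-3) + 1)*(-55)²)² = (91 + (-6 + 1)*3025)² = (91 - 5*3025)² = (91 - 15125)² = (-15034)² = 226021156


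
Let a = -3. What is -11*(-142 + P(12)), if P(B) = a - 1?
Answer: 1606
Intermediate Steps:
P(B) = -4 (P(B) = -3 - 1 = -4)
-11*(-142 + P(12)) = -11*(-142 - 4) = -11*(-146) = 1606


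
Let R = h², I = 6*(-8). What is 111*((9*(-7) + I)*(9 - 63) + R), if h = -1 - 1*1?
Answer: 665778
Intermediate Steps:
I = -48
h = -2 (h = -1 - 1 = -2)
R = 4 (R = (-2)² = 4)
111*((9*(-7) + I)*(9 - 63) + R) = 111*((9*(-7) - 48)*(9 - 63) + 4) = 111*((-63 - 48)*(-54) + 4) = 111*(-111*(-54) + 4) = 111*(5994 + 4) = 111*5998 = 665778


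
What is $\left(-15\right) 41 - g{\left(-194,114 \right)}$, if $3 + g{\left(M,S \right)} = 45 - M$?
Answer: $-851$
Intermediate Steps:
$g{\left(M,S \right)} = 42 - M$ ($g{\left(M,S \right)} = -3 - \left(-45 + M\right) = 42 - M$)
$\left(-15\right) 41 - g{\left(-194,114 \right)} = \left(-15\right) 41 - \left(42 - -194\right) = -615 - \left(42 + 194\right) = -615 - 236 = -851$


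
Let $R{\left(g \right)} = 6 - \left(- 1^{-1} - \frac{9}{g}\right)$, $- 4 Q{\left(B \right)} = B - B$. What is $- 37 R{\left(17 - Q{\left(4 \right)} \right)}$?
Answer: $- \frac{4736}{17} \approx -278.59$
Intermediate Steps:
$Q{\left(B \right)} = 0$ ($Q{\left(B \right)} = - \frac{B - B}{4} = \left(- \frac{1}{4}\right) 0 = 0$)
$R{\left(g \right)} = 7 + \frac{9}{g}$ ($R{\left(g \right)} = 6 - \left(\left(-1\right) 1 - \frac{9}{g}\right) = 6 - \left(-1 - \frac{9}{g}\right) = 6 + \left(1 + \frac{9}{g}\right) = 7 + \frac{9}{g}$)
$- 37 R{\left(17 - Q{\left(4 \right)} \right)} = - 37 \left(7 + \frac{9}{17 - 0}\right) = - 37 \left(7 + \frac{9}{17 + 0}\right) = - 37 \left(7 + \frac{9}{17}\right) = \left(-37\right) \frac{128}{17} = - \frac{4736}{17}$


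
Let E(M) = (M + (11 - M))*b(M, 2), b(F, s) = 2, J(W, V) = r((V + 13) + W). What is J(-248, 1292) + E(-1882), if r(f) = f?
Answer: 1079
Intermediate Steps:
J(W, V) = 13 + V + W (J(W, V) = (V + 13) + W = (13 + V) + W = 13 + V + W)
E(M) = 22 (E(M) = (M + (11 - M))*2 = 11*2 = 22)
J(-248, 1292) + E(-1882) = (13 + 1292 - 248) + 22 = 1057 + 22 = 1079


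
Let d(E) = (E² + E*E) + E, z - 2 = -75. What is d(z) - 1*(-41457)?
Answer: 52042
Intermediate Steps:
z = -73 (z = 2 - 75 = -73)
d(E) = E + 2*E² (d(E) = (E² + E²) + E = 2*E² + E = E + 2*E²)
d(z) - 1*(-41457) = -73*(1 + 2*(-73)) - 1*(-41457) = -73*(1 - 146) + 41457 = -73*(-145) + 41457 = 10585 + 41457 = 52042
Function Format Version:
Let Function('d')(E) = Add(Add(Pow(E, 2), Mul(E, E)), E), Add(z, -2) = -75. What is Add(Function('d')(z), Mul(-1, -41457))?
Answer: 52042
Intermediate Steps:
z = -73 (z = Add(2, -75) = -73)
Function('d')(E) = Add(E, Mul(2, Pow(E, 2))) (Function('d')(E) = Add(Add(Pow(E, 2), Pow(E, 2)), E) = Add(Mul(2, Pow(E, 2)), E) = Add(E, Mul(2, Pow(E, 2))))
Add(Function('d')(z), Mul(-1, -41457)) = Add(Mul(-73, Add(1, Mul(2, -73))), Mul(-1, -41457)) = Add(Mul(-73, Add(1, -146)), 41457) = Add(Mul(-73, -145), 41457) = Add(10585, 41457) = 52042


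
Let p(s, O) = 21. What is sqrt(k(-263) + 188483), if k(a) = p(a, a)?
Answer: 2*sqrt(47126) ≈ 434.17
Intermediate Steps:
k(a) = 21
sqrt(k(-263) + 188483) = sqrt(21 + 188483) = sqrt(188504) = 2*sqrt(47126)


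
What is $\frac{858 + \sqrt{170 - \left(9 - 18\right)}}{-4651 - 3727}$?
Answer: $- \frac{429}{4189} - \frac{\sqrt{179}}{8378} \approx -0.10401$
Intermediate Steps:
$\frac{858 + \sqrt{170 - \left(9 - 18\right)}}{-4651 - 3727} = \frac{858 + \sqrt{170 - -9}}{-8378} = \left(858 + \sqrt{170 + 9}\right) \left(- \frac{1}{8378}\right) = \left(858 + \sqrt{179}\right) \left(- \frac{1}{8378}\right) = - \frac{429}{4189} - \frac{\sqrt{179}}{8378}$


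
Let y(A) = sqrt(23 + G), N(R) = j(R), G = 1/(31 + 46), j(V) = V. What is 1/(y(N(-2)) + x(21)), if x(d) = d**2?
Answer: 33957/14973265 - 2*sqrt(34111)/14973265 ≈ 0.0022432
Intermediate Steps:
G = 1/77 ≈ 0.012987
N(R) = R
y(A) = 2*sqrt(34111)/77 (y(A) = sqrt(23 + 1/77) = sqrt(1772/77) = 2*sqrt(34111)/77)
1/(y(N(-2)) + x(21)) = 1/(2*sqrt(34111)/77 + 21**2) = 1/(2*sqrt(34111)/77 + 441) = 1/(441 + 2*sqrt(34111)/77)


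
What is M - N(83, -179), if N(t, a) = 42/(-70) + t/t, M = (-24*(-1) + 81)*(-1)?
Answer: -527/5 ≈ -105.40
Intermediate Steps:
M = -105 (M = (24 + 81)*(-1) = 105*(-1) = -105)
N(t, a) = ⅖ (N(t, a) = 42*(-1/70) + 1 = -⅗ + 1 = ⅖)
M - N(83, -179) = -105 - 1*⅖ = -105 - ⅖ = -527/5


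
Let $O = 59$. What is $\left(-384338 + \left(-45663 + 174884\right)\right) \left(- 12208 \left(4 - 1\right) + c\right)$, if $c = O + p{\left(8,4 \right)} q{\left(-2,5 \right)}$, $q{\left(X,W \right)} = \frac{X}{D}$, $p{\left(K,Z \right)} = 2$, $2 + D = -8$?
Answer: $\frac{46641255291}{5} \approx 9.3282 \cdot 10^{9}$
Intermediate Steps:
$D = -10$ ($D = -2 - 8 = -10$)
$q{\left(X,W \right)} = - \frac{X}{10}$ ($q{\left(X,W \right)} = \frac{X}{-10} = X \left(- \frac{1}{10}\right) = - \frac{X}{10}$)
$c = \frac{297}{5}$ ($c = 59 + 2 \left(\left(- \frac{1}{10}\right) \left(-2\right)\right) = 59 + 2 \cdot \frac{1}{5} = 59 + \frac{2}{5} = \frac{297}{5} \approx 59.4$)
$\left(-384338 + \left(-45663 + 174884\right)\right) \left(- 12208 \left(4 - 1\right) + c\right) = \left(-384338 + \left(-45663 + 174884\right)\right) \left(- 12208 \left(4 - 1\right) + \frac{297}{5}\right) = \left(-384338 + 129221\right) \left(\left(-12208\right) 3 + \frac{297}{5}\right) = - 255117 \left(-36624 + \frac{297}{5}\right) = \left(-255117\right) \left(- \frac{182823}{5}\right) = \frac{46641255291}{5}$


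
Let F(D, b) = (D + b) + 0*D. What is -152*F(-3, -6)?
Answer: 1368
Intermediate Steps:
F(D, b) = D + b (F(D, b) = (D + b) + 0 = D + b)
-152*F(-3, -6) = -152*(-3 - 6) = -152*(-9) = 1368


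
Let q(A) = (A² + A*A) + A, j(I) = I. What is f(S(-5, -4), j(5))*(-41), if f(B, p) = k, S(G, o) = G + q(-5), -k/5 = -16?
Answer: -3280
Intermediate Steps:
q(A) = A + 2*A² (q(A) = (A² + A²) + A = 2*A² + A = A + 2*A²)
k = 80 (k = -5*(-16) = 80)
S(G, o) = 45 + G (S(G, o) = G - 5*(1 + 2*(-5)) = G - 5*(1 - 10) = G - 5*(-9) = G + 45 = 45 + G)
f(B, p) = 80
f(S(-5, -4), j(5))*(-41) = 80*(-41) = -3280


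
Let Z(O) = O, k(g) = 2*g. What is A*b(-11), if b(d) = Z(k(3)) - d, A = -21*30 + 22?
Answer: -10336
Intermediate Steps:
A = -608 (A = -630 + 22 = -608)
b(d) = 6 - d (b(d) = 2*3 - d = 6 - d)
A*b(-11) = -608*(6 - 1*(-11)) = -608*(6 + 11) = -608*17 = -10336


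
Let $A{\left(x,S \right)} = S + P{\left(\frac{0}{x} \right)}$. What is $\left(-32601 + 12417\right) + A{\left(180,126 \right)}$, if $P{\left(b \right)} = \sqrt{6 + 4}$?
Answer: $-20058 + \sqrt{10} \approx -20055.0$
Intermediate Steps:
$P{\left(b \right)} = \sqrt{10}$
$A{\left(x,S \right)} = S + \sqrt{10}$
$\left(-32601 + 12417\right) + A{\left(180,126 \right)} = \left(-32601 + 12417\right) + \left(126 + \sqrt{10}\right) = -20184 + \left(126 + \sqrt{10}\right) = -20058 + \sqrt{10}$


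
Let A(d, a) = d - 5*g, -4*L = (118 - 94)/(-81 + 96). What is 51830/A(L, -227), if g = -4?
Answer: 129575/49 ≈ 2644.4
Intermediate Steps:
L = -⅖ (L = -(118 - 94)/(4*(-81 + 96)) = -6/15 = -¼*8/5 = -⅖ ≈ -0.40000)
A(d, a) = 20 + d (A(d, a) = d - 5*(-4) = d + 20 = 20 + d)
51830/A(L, -227) = 51830/(20 - ⅖) = 51830/(98/5) = 51830*(5/98) = 129575/49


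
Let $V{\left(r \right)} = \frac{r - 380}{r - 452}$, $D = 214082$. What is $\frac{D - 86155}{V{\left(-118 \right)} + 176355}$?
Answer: $\frac{12153065}{16753808} \approx 0.72539$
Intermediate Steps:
$V{\left(r \right)} = \frac{-380 + r}{-452 + r}$
$\frac{D - 86155}{V{\left(-118 \right)} + 176355} = \frac{214082 - 86155}{\frac{-380 - 118}{-452 - 118} + 176355} = \frac{127927}{\frac{1}{-570} \left(-498\right) + 176355} = \frac{127927}{\left(- \frac{1}{570}\right) \left(-498\right) + 176355} = \frac{127927}{\frac{83}{95} + 176355} = \frac{127927}{\frac{16753808}{95}} = 127927 \cdot \frac{95}{16753808} = \frac{12153065}{16753808}$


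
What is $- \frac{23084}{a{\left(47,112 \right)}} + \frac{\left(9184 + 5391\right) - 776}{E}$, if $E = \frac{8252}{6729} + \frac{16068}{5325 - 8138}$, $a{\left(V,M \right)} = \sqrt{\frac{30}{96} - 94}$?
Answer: $- \frac{261196813923}{84908696} + \frac{92336 i \sqrt{1499}}{1499} \approx -3076.2 + 2384.9 i$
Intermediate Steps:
$a{\left(V,M \right)} = \frac{i \sqrt{1499}}{4}$ ($a{\left(V,M \right)} = \sqrt{30 \cdot \frac{1}{96} - 94} = \sqrt{\frac{5}{16} - 94} = \sqrt{- \frac{1499}{16}} = \frac{i \sqrt{1499}}{4}$)
$E = - \frac{84908696}{18928677}$ ($E = 8252 \cdot \frac{1}{6729} + \frac{16068}{-2813} = \frac{8252}{6729} + 16068 \left(- \frac{1}{2813}\right) = \frac{8252}{6729} - \frac{16068}{2813} = - \frac{84908696}{18928677} \approx -4.4857$)
$- \frac{23084}{a{\left(47,112 \right)}} + \frac{\left(9184 + 5391\right) - 776}{E} = - \frac{23084}{\frac{1}{4} i \sqrt{1499}} + \frac{\left(9184 + 5391\right) - 776}{- \frac{84908696}{18928677}} = - 23084 \left(- \frac{4 i \sqrt{1499}}{1499}\right) + \left(14575 - 776\right) \left(- \frac{18928677}{84908696}\right) = \frac{92336 i \sqrt{1499}}{1499} + 13799 \left(- \frac{18928677}{84908696}\right) = \frac{92336 i \sqrt{1499}}{1499} - \frac{261196813923}{84908696} = - \frac{261196813923}{84908696} + \frac{92336 i \sqrt{1499}}{1499}$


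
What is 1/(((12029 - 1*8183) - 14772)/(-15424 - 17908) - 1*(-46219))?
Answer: 16666/770291317 ≈ 2.1636e-5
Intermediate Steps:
1/(((12029 - 1*8183) - 14772)/(-15424 - 17908) - 1*(-46219)) = 1/(((12029 - 8183) - 14772)/(-33332) + 46219) = 1/((3846 - 14772)*(-1/33332) + 46219) = 1/(-10926*(-1/33332) + 46219) = 1/(5463/16666 + 46219) = 1/(770291317/16666) = 16666/770291317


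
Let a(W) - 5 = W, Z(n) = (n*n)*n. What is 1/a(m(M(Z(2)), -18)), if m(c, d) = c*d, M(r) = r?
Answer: -1/139 ≈ -0.0071942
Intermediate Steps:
Z(n) = n³ (Z(n) = n²*n = n³)
a(W) = 5 + W
1/a(m(M(Z(2)), -18)) = 1/(5 + 2³*(-18)) = 1/(5 + 8*(-18)) = 1/(5 - 144) = 1/(-139) = -1/139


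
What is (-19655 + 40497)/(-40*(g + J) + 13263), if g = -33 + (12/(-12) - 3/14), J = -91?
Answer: 145894/127901 ≈ 1.1407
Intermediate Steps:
g = -479/14 (g = -33 + (12*(-1/12) - 3*1/14) = -33 + (-1 - 3/14) = -33 - 17/14 = -479/14 ≈ -34.214)
(-19655 + 40497)/(-40*(g + J) + 13263) = (-19655 + 40497)/(-40*(-479/14 - 91) + 13263) = 20842/(-40*(-1753/14) + 13263) = 20842/(35060/7 + 13263) = 20842/(127901/7) = 20842*(7/127901) = 145894/127901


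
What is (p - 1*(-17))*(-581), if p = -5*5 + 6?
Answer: 1162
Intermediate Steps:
p = -19 (p = -25 + 6 = -19)
(p - 1*(-17))*(-581) = (-19 - 1*(-17))*(-581) = (-19 + 17)*(-581) = -2*(-581) = 1162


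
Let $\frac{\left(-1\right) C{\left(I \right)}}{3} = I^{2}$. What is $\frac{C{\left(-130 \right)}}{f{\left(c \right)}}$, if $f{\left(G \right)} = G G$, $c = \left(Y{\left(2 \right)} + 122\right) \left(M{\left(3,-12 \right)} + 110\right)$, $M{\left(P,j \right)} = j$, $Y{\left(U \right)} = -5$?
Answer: $- \frac{25}{64827} \approx -0.00038564$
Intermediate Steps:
$C{\left(I \right)} = - 3 I^{2}$
$c = 11466$ ($c = \left(-5 + 122\right) \left(-12 + 110\right) = 117 \cdot 98 = 11466$)
$f{\left(G \right)} = G^{2}$
$\frac{C{\left(-130 \right)}}{f{\left(c \right)}} = \frac{\left(-3\right) \left(-130\right)^{2}}{11466^{2}} = \frac{\left(-3\right) 16900}{131469156} = \left(-50700\right) \frac{1}{131469156} = - \frac{25}{64827}$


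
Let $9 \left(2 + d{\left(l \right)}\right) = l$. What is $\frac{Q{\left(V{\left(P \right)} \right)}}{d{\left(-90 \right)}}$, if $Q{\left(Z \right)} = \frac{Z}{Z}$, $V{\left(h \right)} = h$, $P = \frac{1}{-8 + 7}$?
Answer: $- \frac{1}{12} \approx -0.083333$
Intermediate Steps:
$d{\left(l \right)} = -2 + \frac{l}{9}$
$P = -1$ ($P = \frac{1}{-1} = -1$)
$Q{\left(Z \right)} = 1$
$\frac{Q{\left(V{\left(P \right)} \right)}}{d{\left(-90 \right)}} = 1 \frac{1}{-2 + \frac{1}{9} \left(-90\right)} = 1 \frac{1}{-2 - 10} = 1 \frac{1}{-12} = 1 \left(- \frac{1}{12}\right) = - \frac{1}{12}$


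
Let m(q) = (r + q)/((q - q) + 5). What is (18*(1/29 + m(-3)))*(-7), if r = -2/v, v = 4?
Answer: 12159/145 ≈ 83.855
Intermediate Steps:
r = -½ (r = -2/4 = -2*¼ = -½ ≈ -0.50000)
m(q) = -⅒ + q/5 (m(q) = (-½ + q)/((q - q) + 5) = (-½ + q)/(0 + 5) = (-½ + q)/5 = (-½ + q)*(⅕) = -⅒ + q/5)
(18*(1/29 + m(-3)))*(-7) = (18*(1/29 + (-⅒ + (⅕)*(-3))))*(-7) = (18*(1/29 + (-⅒ - ⅗)))*(-7) = (18*(1/29 - 7/10))*(-7) = (18*(-193/290))*(-7) = -1737/145*(-7) = 12159/145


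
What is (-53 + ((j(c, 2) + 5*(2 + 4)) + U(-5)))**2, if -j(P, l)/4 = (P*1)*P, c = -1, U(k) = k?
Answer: 1024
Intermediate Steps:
j(P, l) = -4*P**2 (j(P, l) = -4*P*1*P = -4*P*P = -4*P**2)
(-53 + ((j(c, 2) + 5*(2 + 4)) + U(-5)))**2 = (-53 + ((-4*(-1)**2 + 5*(2 + 4)) - 5))**2 = (-53 + ((-4*1 + 5*6) - 5))**2 = (-53 + ((-4 + 30) - 5))**2 = (-53 + (26 - 5))**2 = (-53 + 21)**2 = (-32)**2 = 1024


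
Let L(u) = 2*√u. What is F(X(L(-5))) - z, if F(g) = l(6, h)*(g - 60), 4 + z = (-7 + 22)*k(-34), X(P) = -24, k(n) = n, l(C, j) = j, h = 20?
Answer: -1166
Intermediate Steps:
z = -514 (z = -4 + (-7 + 22)*(-34) = -4 + 15*(-34) = -4 - 510 = -514)
F(g) = -1200 + 20*g (F(g) = 20*(g - 60) = 20*(-60 + g) = -1200 + 20*g)
F(X(L(-5))) - z = (-1200 + 20*(-24)) - 1*(-514) = (-1200 - 480) + 514 = -1680 + 514 = -1166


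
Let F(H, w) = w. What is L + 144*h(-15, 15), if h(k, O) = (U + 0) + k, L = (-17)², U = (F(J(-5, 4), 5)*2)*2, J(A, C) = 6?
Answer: 1009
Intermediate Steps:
U = 20 (U = (5*2)*2 = 10*2 = 20)
L = 289
h(k, O) = 20 + k (h(k, O) = (20 + 0) + k = 20 + k)
L + 144*h(-15, 15) = 289 + 144*(20 - 15) = 289 + 144*5 = 289 + 720 = 1009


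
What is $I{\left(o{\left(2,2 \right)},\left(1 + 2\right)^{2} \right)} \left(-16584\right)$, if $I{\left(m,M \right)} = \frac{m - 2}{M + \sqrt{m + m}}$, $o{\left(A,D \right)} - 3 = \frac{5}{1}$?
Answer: $- \frac{99504}{13} \approx -7654.2$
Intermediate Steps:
$o{\left(A,D \right)} = 8$ ($o{\left(A,D \right)} = 3 + \frac{5}{1} = 3 + 5 \cdot 1 = 3 + 5 = 8$)
$I{\left(m,M \right)} = \frac{-2 + m}{M + \sqrt{2} \sqrt{m}}$ ($I{\left(m,M \right)} = \frac{-2 + m}{M + \sqrt{2 m}} = \frac{-2 + m}{M + \sqrt{2} \sqrt{m}}$)
$I{\left(o{\left(2,2 \right)},\left(1 + 2\right)^{2} \right)} \left(-16584\right) = \frac{-2 + 8}{\left(1 + 2\right)^{2} + \sqrt{2} \sqrt{8}} \left(-16584\right) = \frac{1}{3^{2} + \sqrt{2} \cdot 2 \sqrt{2}} \cdot 6 \left(-16584\right) = \frac{1}{9 + 4} \cdot 6 \left(-16584\right) = \frac{1}{13} \cdot 6 \left(-16584\right) = \frac{6}{13} \left(-16584\right) = - \frac{99504}{13}$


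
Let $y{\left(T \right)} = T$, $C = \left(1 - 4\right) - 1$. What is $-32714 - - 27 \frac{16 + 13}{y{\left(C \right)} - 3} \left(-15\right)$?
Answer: $- \frac{217253}{7} \approx -31036.0$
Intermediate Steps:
$C = -4$ ($C = -3 - 1 = -4$)
$-32714 - - 27 \frac{16 + 13}{y{\left(C \right)} - 3} \left(-15\right) = -32714 - - 27 \frac{16 + 13}{-4 - 3} \left(-15\right) = -32714 - - 27 \frac{29}{-7} \left(-15\right) = -32714 - - 27 \cdot 29 \left(- \frac{1}{7}\right) \left(-15\right) = -32714 - \left(-27\right) \left(- \frac{29}{7}\right) \left(-15\right) = -32714 - \frac{783}{7} \left(-15\right) = -32714 - - \frac{11745}{7} = -32714 + \frac{11745}{7} = - \frac{217253}{7}$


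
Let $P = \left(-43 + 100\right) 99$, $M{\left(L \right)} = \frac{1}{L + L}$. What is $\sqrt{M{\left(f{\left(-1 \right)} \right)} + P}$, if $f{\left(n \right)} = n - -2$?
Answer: $\frac{\sqrt{22574}}{2} \approx 75.123$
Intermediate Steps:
$f{\left(n \right)} = 2 + n$ ($f{\left(n \right)} = n + 2 = 2 + n$)
$M{\left(L \right)} = \frac{1}{2 L}$
$P = 5643$ ($P = 57 \cdot 99 = 5643$)
$\sqrt{M{\left(f{\left(-1 \right)} \right)} + P} = \sqrt{\frac{1}{2 \left(2 - 1\right)} + 5643} = \sqrt{\frac{1}{2 \cdot 1} + 5643} = \sqrt{\frac{1}{2} \cdot 1 + 5643} = \sqrt{\frac{1}{2} + 5643} = \sqrt{\frac{11287}{2}} = \frac{\sqrt{22574}}{2}$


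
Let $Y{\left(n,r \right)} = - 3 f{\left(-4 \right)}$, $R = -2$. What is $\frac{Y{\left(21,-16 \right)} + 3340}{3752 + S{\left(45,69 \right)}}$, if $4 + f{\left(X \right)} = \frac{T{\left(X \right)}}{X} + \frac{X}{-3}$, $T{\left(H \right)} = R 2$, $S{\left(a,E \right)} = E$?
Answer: $\frac{3345}{3821} \approx 0.87543$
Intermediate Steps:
$T{\left(H \right)} = -4$ ($T{\left(H \right)} = \left(-2\right) 2 = -4$)
$f{\left(X \right)} = -4 - \frac{4}{X} - \frac{X}{3}$ ($f{\left(X \right)} = -4 + \left(- \frac{4}{X} + \frac{X}{-3}\right) = -4 + \left(- \frac{4}{X} + X \left(- \frac{1}{3}\right)\right) = -4 - \left(\frac{4}{X} + \frac{X}{3}\right) = -4 - \frac{4}{X} - \frac{X}{3}$)
$Y{\left(n,r \right)} = 5$ ($Y{\left(n,r \right)} = - 3 \left(-4 - \frac{4}{-4} - - \frac{4}{3}\right) = - 3 \left(-4 - -1 + \frac{4}{3}\right) = - 3 \left(-4 + 1 + \frac{4}{3}\right) = \left(-3\right) \left(- \frac{5}{3}\right) = 5$)
$\frac{Y{\left(21,-16 \right)} + 3340}{3752 + S{\left(45,69 \right)}} = \frac{5 + 3340}{3752 + 69} = \frac{3345}{3821}$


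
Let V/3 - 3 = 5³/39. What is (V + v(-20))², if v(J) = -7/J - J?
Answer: 102637161/67600 ≈ 1518.3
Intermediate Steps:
v(J) = -J - 7/J
V = 242/13 (V = 9 + 3*(5³/39) = 9 + 3*(125*(1/39)) = 9 + 3*(125/39) = 9 + 125/13 = 242/13 ≈ 18.615)
(V + v(-20))² = (242/13 + (-1*(-20) - 7/(-20)))² = (242/13 + (20 - 7*(-1/20)))² = (242/13 + (20 + 7/20))² = (242/13 + 407/20)² = (10131/260)² = 102637161/67600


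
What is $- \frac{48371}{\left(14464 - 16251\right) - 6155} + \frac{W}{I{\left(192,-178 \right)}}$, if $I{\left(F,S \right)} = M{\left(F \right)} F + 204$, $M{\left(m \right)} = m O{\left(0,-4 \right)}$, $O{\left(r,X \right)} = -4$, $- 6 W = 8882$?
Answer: $\frac{10701724949}{1754213076} \approx 6.1006$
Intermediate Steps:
$W = - \frac{4441}{3}$ ($W = \left(- \frac{1}{6}\right) 8882 = - \frac{4441}{3} \approx -1480.3$)
$M{\left(m \right)} = - 4 m$ ($M{\left(m \right)} = m \left(-4\right) = - 4 m$)
$I{\left(F,S \right)} = 204 - 4 F^{2}$ ($I{\left(F,S \right)} = - 4 F F + 204 = - 4 F^{2} + 204 = 204 - 4 F^{2}$)
$- \frac{48371}{\left(14464 - 16251\right) - 6155} + \frac{W}{I{\left(192,-178 \right)}} = - \frac{48371}{\left(14464 - 16251\right) - 6155} - \frac{4441}{3 \left(204 - 4 \cdot 192^{2}\right)} = - \frac{48371}{-1787 - 6155} - \frac{4441}{3 \left(204 - 147456\right)} = - \frac{48371}{-7942} - \frac{4441}{3 \left(204 - 147456\right)} = \left(-48371\right) \left(- \frac{1}{7942}\right) - \frac{4441}{3 \left(-147252\right)} = \frac{48371}{7942} - - \frac{4441}{441756} = \frac{48371}{7942} + \frac{4441}{441756} = \frac{10701724949}{1754213076}$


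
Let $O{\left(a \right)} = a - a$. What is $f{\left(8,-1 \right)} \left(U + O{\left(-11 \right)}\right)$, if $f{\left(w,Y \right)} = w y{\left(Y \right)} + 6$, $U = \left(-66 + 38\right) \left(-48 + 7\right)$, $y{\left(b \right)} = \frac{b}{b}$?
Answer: $16072$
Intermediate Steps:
$y{\left(b \right)} = 1$
$O{\left(a \right)} = 0$
$U = 1148$ ($U = \left(-28\right) \left(-41\right) = 1148$)
$f{\left(w,Y \right)} = 6 + w$ ($f{\left(w,Y \right)} = w 1 + 6 = w + 6 = 6 + w$)
$f{\left(8,-1 \right)} \left(U + O{\left(-11 \right)}\right) = \left(6 + 8\right) \left(1148 + 0\right) = 14 \cdot 1148 = 16072$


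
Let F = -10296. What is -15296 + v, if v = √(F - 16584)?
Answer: -15296 + 16*I*√105 ≈ -15296.0 + 163.95*I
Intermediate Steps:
v = 16*I*√105 (v = √(-10296 - 16584) = √(-26880) = 16*I*√105 ≈ 163.95*I)
-15296 + v = -15296 + 16*I*√105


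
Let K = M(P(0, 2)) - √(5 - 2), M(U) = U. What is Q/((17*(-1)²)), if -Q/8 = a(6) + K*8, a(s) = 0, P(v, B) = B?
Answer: -128/17 + 64*√3/17 ≈ -1.0087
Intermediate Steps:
K = 2 - √3 (K = 2 - √(5 - 2) = 2 - √3 ≈ 0.26795)
Q = -128 + 64*√3 (Q = -8*(0 + (2 - √3)*8) = -8*(0 + (16 - 8*√3)) = -8*(16 - 8*√3) = -128 + 64*√3 ≈ -17.149)
Q/((17*(-1)²)) = (-128 + 64*√3)/((17*(-1)²)) = (-128 + 64*√3)/((17*1)) = (-128 + 64*√3)/17 = (-128 + 64*√3)*(1/17) = -128/17 + 64*√3/17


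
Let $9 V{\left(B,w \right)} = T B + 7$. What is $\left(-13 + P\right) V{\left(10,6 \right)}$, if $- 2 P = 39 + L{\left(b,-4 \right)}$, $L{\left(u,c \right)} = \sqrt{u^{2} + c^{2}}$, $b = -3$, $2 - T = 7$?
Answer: $\frac{1505}{9} \approx 167.22$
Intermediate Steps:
$T = -5$ ($T = 2 - 7 = -5$)
$L{\left(u,c \right)} = \sqrt{c^{2} + u^{2}}$
$V{\left(B,w \right)} = \frac{7}{9} - \frac{5 B}{9}$ ($V{\left(B,w \right)} = \frac{- 5 B + 7}{9} = \frac{7 - 5 B}{9} = \frac{7}{9} - \frac{5 B}{9}$)
$P = -22$ ($P = - \frac{39 + \sqrt{\left(-4\right)^{2} + \left(-3\right)^{2}}}{2} = - \frac{39 + \sqrt{16 + 9}}{2} = - \frac{39 + \sqrt{25}}{2} = - \frac{39 + 5}{2} = \left(- \frac{1}{2}\right) 44 = -22$)
$\left(-13 + P\right) V{\left(10,6 \right)} = \left(-13 - 22\right) \left(\frac{7}{9} - \frac{50}{9}\right) = - 35 \left(\frac{7}{9} - \frac{50}{9}\right) = \left(-35\right) \left(- \frac{43}{9}\right) = \frac{1505}{9}$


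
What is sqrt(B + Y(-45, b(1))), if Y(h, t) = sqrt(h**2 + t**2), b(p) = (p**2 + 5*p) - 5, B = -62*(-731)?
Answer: sqrt(45322 + sqrt(2026)) ≈ 213.00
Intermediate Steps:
B = 45322
b(p) = -5 + p**2 + 5*p
sqrt(B + Y(-45, b(1))) = sqrt(45322 + sqrt((-45)**2 + (-5 + 1**2 + 5*1)**2)) = sqrt(45322 + sqrt(2025 + (-5 + 1 + 5)**2)) = sqrt(45322 + sqrt(2025 + 1**2)) = sqrt(45322 + sqrt(2025 + 1)) = sqrt(45322 + sqrt(2026))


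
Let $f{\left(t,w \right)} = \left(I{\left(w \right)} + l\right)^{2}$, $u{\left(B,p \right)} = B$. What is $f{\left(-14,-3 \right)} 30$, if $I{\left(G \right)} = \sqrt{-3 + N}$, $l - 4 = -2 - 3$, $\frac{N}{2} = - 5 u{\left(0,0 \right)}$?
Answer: $30 \left(1 - i \sqrt{3}\right)^{2} \approx -60.0 - 103.92 i$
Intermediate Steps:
$N = 0$ ($N = 2 \left(\left(-5\right) 0\right) = 2 \cdot 0 = 0$)
$l = -1$ ($l = 4 - 5 = -1$)
$I{\left(G \right)} = i \sqrt{3}$ ($I{\left(G \right)} = \sqrt{-3 + 0} = \sqrt{-3} = i \sqrt{3}$)
$f{\left(t,w \right)} = \left(-1 + i \sqrt{3}\right)^{2}$ ($f{\left(t,w \right)} = \left(i \sqrt{3} - 1\right)^{2} = \left(-1 + i \sqrt{3}\right)^{2}$)
$f{\left(-14,-3 \right)} 30 = \left(1 - i \sqrt{3}\right)^{2} \cdot 30 = 30 \left(1 - i \sqrt{3}\right)^{2}$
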